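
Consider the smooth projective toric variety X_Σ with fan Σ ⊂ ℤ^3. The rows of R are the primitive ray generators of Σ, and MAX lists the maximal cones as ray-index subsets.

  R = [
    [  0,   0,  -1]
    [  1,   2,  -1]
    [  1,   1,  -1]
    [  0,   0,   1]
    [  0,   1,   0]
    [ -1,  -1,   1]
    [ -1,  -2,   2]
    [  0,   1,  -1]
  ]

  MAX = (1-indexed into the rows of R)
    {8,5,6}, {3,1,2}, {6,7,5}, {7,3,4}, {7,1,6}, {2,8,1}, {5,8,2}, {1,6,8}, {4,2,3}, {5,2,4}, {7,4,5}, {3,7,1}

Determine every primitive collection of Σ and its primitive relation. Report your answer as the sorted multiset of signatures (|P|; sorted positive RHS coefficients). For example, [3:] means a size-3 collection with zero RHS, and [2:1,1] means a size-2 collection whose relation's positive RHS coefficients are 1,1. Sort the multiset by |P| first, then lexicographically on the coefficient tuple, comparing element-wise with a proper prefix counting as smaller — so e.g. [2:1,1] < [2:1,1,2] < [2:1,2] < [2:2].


10 collections generate NE(X_Σ); each relation:

  P={1,4}:  v_{1} + v_{4} = 0  ⟹  sig = [2:]
  P={3,6}:  v_{3} + v_{6} = 0  ⟹  sig = [2:]
  P={1,5}:  v_{1} + v_{5} = v_{8}  ⟹  sig = [2:1]
  P={2,6}:  v_{2} + v_{6} = v_{5}  ⟹  sig = [2:1]
  P={2,7}:  v_{2} + v_{7} = v_{4}  ⟹  sig = [2:1]
  P={3,5}:  v_{3} + v_{5} = v_{2}  ⟹  sig = [2:1]
  P={4,8}:  v_{4} + v_{8} = v_{5}  ⟹  sig = [2:1]
  P={7,8}:  v_{7} + v_{8} = v_{6}  ⟹  sig = [2:1]
  P={3,8}:  v_{3} + v_{8} = v_{1} + v_{2}  ⟹  sig = [2:1,1]
  P={4,6}:  v_{4} + v_{6} = v_{5} + v_{7}  ⟹  sig = [2:1,1]

Sorted signature multiset PRS(X):
    [2:]
    [2:]
    [2:1]
    [2:1]
    [2:1]
    [2:1]
    [2:1]
    [2:1]
    [2:1,1]
    [2:1,1]


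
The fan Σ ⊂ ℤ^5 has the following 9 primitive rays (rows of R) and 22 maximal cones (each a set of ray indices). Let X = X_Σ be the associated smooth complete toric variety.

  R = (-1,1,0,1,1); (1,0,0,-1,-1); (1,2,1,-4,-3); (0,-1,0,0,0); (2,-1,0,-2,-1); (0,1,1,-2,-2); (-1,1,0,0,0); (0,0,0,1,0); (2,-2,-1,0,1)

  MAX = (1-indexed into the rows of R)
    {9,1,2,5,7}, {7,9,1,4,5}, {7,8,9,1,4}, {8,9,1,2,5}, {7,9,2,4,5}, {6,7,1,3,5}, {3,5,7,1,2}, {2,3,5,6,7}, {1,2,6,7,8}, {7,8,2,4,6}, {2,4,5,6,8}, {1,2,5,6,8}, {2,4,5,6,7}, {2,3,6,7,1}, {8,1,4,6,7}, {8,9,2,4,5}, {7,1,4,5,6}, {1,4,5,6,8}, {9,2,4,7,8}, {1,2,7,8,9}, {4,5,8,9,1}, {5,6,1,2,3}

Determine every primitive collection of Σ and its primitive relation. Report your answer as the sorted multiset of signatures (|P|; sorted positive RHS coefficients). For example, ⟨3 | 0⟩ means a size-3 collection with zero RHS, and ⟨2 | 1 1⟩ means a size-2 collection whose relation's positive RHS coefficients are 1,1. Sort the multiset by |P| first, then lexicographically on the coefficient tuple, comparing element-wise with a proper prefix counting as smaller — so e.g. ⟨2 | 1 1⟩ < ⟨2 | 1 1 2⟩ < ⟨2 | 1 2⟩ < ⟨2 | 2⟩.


Primitive collections (7):

  P={6,9}:  v_{6} + v_{9} = v_{5}  so sig = ⟨2 | 1⟩
  P={3,4}:  v_{3} + v_{4} = v_{5} + v_{6} + v_{7}  so sig = ⟨2 | 1 1 1⟩
  P={3,9}:  v_{3} + v_{9} = v_{1} + v_{2} + 2·v_{5} + v_{7}  so sig = ⟨2 | 1 1 1 2⟩
  P={3,8}:  v_{3} + v_{8} = v_{1} + 2·v_{2} + v_{6}  so sig = ⟨2 | 1 1 2⟩
  P={1,2,4}:  v_{1} + v_{2} + v_{4} = 0  so sig = ⟨3 | 0⟩
  P={5,7,8}:  v_{5} + v_{7} + v_{8} = v_{2}  so sig = ⟨3 | 1⟩
  P={1,2,5,6,7}:  v_{1} + v_{2} + v_{5} + v_{6} + v_{7} = v_{3}  so sig = ⟨5 | 1⟩

Hence PRS(X_Σ) =
    ⟨2 | 1⟩
    ⟨2 | 1 1 1⟩
    ⟨2 | 1 1 1 2⟩
    ⟨2 | 1 1 2⟩
    ⟨3 | 0⟩
    ⟨3 | 1⟩
    ⟨5 | 1⟩


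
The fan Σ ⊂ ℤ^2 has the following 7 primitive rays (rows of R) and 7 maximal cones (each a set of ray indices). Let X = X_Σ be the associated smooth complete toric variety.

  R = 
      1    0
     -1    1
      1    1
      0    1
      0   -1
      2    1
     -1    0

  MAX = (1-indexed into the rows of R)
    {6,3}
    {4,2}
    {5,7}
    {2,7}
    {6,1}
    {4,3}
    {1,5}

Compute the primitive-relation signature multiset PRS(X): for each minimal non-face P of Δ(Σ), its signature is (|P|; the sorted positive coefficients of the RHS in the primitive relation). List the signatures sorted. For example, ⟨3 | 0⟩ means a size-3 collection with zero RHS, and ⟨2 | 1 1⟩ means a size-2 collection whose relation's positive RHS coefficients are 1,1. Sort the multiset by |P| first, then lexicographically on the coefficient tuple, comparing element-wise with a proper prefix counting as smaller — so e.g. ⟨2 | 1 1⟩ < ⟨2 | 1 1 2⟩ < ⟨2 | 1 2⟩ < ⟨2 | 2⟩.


14 collections generate NE(X_Σ); each relation:

  P={1,7}:  v_{1} + v_{7} = 0  so sig = ⟨2 | 0⟩
  P={4,5}:  v_{4} + v_{5} = 0  so sig = ⟨2 | 0⟩
  P={1,2}:  v_{1} + v_{2} = v_{4}  so sig = ⟨2 | 1⟩
  P={1,3}:  v_{1} + v_{3} = v_{6}  so sig = ⟨2 | 1⟩
  P={1,4}:  v_{1} + v_{4} = v_{3}  so sig = ⟨2 | 1⟩
  P={2,5}:  v_{2} + v_{5} = v_{7}  so sig = ⟨2 | 1⟩
  P={3,5}:  v_{3} + v_{5} = v_{1}  so sig = ⟨2 | 1⟩
  P={3,7}:  v_{3} + v_{7} = v_{4}  so sig = ⟨2 | 1⟩
  P={4,7}:  v_{4} + v_{7} = v_{2}  so sig = ⟨2 | 1⟩
  P={6,7}:  v_{6} + v_{7} = v_{3}  so sig = ⟨2 | 1⟩
  P={2,6}:  v_{2} + v_{6} = v_{3} + v_{4}  so sig = ⟨2 | 1 1⟩
  P={2,3}:  v_{2} + v_{3} = 2·v_{4}  so sig = ⟨2 | 2⟩
  P={4,6}:  v_{4} + v_{6} = 2·v_{3}  so sig = ⟨2 | 2⟩
  P={5,6}:  v_{5} + v_{6} = 2·v_{1}  so sig = ⟨2 | 2⟩

Signatures (|P|; sorted positive RHS coefficients), sorted:
    |P|=2: 14 collections, coeffs (), (), (1), (1), (1), (1), (1), (1), (1), (1), (1,1), (2), (2), (2)


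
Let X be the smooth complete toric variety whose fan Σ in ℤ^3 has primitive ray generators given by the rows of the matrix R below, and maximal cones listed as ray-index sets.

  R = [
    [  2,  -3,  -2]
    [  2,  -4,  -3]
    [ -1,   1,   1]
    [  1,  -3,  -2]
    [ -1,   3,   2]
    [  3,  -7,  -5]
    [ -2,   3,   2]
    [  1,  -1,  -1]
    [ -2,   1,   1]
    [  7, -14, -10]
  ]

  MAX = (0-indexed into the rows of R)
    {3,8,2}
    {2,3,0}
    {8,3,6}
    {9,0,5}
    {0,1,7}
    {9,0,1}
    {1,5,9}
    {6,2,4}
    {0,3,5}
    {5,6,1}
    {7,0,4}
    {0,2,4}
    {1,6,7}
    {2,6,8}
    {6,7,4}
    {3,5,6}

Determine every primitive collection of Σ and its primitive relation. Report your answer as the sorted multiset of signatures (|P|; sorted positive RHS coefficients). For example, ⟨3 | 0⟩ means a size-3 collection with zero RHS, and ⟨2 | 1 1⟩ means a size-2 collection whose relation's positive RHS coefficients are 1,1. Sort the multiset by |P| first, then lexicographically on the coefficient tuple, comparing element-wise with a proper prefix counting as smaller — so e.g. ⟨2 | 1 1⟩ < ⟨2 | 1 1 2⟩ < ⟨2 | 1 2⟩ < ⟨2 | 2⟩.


23 minimal non-faces of Δ(Σ) (on 10 rays):

  • {0,6}:  v_{0} + v_{6} = 0  so sig = ⟨2 | 0⟩
  • {2,7}:  v_{2} + v_{7} = 0  so sig = ⟨2 | 0⟩
  • {3,4}:  v_{3} + v_{4} = 0  so sig = ⟨2 | 0⟩
  • {1,2}:  v_{1} + v_{2} = v_{3}  so sig = ⟨2 | 1⟩
  • {1,3}:  v_{1} + v_{3} = v_{5}  so sig = ⟨2 | 1⟩
  • {1,4}:  v_{1} + v_{4} = v_{7}  so sig = ⟨2 | 1⟩
  • {3,7}:  v_{3} + v_{7} = v_{1}  so sig = ⟨2 | 1⟩
  • {4,5}:  v_{4} + v_{5} = v_{1}  so sig = ⟨2 | 1⟩
  • {0,8}:  v_{0} + v_{8} = v_{2} + v_{3}  so sig = ⟨2 | 1 1⟩
  • {4,8}:  v_{4} + v_{8} = v_{2} + v_{6}  so sig = ⟨2 | 1 1⟩
  • {6,9}:  v_{6} + v_{9} = v_{1} + v_{5}  so sig = ⟨2 | 1 1⟩
  • {7,8}:  v_{7} + v_{8} = v_{3} + v_{6}  so sig = ⟨2 | 1 1⟩
  • {2,9}:  v_{2} + v_{9} = v_{0} + v_{3} + v_{5}  so sig = ⟨2 | 1 1 1⟩
  • {1,8}:  v_{1} + v_{8} = 2·v_{3} + v_{6}  so sig = ⟨2 | 1 2⟩
  • {3,9}:  v_{3} + v_{9} = v_{0} + 2·v_{5}  so sig = ⟨2 | 1 2⟩
  • {4,9}:  v_{4} + v_{9} = v_{0} + 2·v_{1}  so sig = ⟨2 | 1 2⟩
  • {8,9}:  v_{8} + v_{9} = 2·v_{3} + v_{5}  so sig = ⟨2 | 1 2⟩
  • {5,8}:  v_{5} + v_{8} = 3·v_{3} + v_{6}  so sig = ⟨2 | 1 3⟩
  • {7,9}:  v_{7} + v_{9} = v_{0} + 3·v_{1}  so sig = ⟨2 | 1 3⟩
  • {2,5}:  v_{2} + v_{5} = 2·v_{3}  so sig = ⟨2 | 2⟩
  • {5,7}:  v_{5} + v_{7} = 2·v_{1}  so sig = ⟨2 | 2⟩
  • {0,1,5}:  v_{0} + v_{1} + v_{5} = v_{9}  so sig = ⟨3 | 1⟩
  • {2,3,6}:  v_{2} + v_{3} + v_{6} = v_{8}  so sig = ⟨3 | 1⟩

Hence PRS(X_Σ) =
{ ⟨2 | 0⟩ ×3,  ⟨2 | 1⟩ ×5,  ⟨2 | 1 1⟩ ×4,  ⟨2 | 1 1 1⟩,  ⟨2 | 1 2⟩ ×4,  ⟨2 | 1 3⟩ ×2,  ⟨2 | 2⟩ ×2,  ⟨3 | 1⟩ ×2 }


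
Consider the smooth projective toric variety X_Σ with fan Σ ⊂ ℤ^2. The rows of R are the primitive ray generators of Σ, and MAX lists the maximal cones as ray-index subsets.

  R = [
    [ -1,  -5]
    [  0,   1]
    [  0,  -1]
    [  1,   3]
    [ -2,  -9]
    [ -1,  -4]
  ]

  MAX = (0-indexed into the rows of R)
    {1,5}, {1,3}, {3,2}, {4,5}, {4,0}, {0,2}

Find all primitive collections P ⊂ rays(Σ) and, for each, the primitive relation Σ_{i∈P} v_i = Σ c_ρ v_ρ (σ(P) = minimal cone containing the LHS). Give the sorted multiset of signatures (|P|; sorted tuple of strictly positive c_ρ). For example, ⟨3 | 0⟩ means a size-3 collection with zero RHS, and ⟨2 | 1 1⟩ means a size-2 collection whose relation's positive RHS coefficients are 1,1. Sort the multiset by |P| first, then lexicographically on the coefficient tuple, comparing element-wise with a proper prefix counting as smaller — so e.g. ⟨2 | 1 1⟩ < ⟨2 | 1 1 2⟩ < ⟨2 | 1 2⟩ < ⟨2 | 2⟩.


Σ has 9 primitive collections:

  • {1,2}:  v_{1} + v_{2} = 0  so sig = ⟨2 | 0⟩
  • {0,1}:  v_{0} + v_{1} = v_{5}  so sig = ⟨2 | 1⟩
  • {0,5}:  v_{0} + v_{5} = v_{4}  so sig = ⟨2 | 1⟩
  • {2,5}:  v_{2} + v_{5} = v_{0}  so sig = ⟨2 | 1⟩
  • {3,5}:  v_{3} + v_{5} = v_{2}  so sig = ⟨2 | 1⟩
  • {3,4}:  v_{3} + v_{4} = v_{0} + v_{2}  so sig = ⟨2 | 1 1⟩
  • {0,3}:  v_{0} + v_{3} = 2·v_{2}  so sig = ⟨2 | 2⟩
  • {1,4}:  v_{1} + v_{4} = 2·v_{5}  so sig = ⟨2 | 2⟩
  • {2,4}:  v_{2} + v_{4} = 2·v_{0}  so sig = ⟨2 | 2⟩

Hence PRS(X_Σ) =
{ ⟨2 | 0⟩,  ⟨2 | 1⟩ ×4,  ⟨2 | 1 1⟩,  ⟨2 | 2⟩ ×3 }


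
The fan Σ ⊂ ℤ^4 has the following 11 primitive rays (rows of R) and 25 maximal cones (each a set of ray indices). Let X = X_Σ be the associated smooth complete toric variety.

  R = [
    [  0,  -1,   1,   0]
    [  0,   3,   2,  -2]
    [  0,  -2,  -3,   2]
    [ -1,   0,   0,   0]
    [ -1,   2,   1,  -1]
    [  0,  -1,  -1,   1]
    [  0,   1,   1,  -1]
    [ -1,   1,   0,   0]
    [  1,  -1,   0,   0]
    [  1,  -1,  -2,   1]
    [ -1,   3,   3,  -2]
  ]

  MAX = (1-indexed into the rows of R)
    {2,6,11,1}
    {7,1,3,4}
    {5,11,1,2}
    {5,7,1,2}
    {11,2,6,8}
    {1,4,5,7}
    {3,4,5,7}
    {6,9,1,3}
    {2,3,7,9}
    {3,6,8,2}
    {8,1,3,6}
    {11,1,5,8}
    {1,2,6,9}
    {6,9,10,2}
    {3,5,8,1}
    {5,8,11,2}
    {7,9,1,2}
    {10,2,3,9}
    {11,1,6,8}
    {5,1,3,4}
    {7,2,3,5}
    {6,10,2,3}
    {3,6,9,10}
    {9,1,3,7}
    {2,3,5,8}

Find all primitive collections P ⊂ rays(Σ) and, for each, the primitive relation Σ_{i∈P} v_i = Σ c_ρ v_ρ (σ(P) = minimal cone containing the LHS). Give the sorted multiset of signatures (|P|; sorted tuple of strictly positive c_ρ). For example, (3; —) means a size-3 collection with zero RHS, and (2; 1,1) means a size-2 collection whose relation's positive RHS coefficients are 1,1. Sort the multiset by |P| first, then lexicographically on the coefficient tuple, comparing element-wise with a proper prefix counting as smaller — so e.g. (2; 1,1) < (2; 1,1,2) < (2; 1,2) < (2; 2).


23 collections generate NE(X_Σ); each relation:

  • {6,7}:  v_{6} + v_{7} = 0 ; sig = (2; —)
  • {8,9}:  v_{8} + v_{9} = 0 ; sig = (2; —)
  • {3,11}:  v_{3} + v_{11} = v_{8} ; sig = (2; 1)
  • {5,6}:  v_{5} + v_{6} = v_{8} ; sig = (2; 1)
  • {5,9}:  v_{5} + v_{9} = v_{7} ; sig = (2; 1)
  • {7,8}:  v_{7} + v_{8} = v_{5} ; sig = (2; 1)
  • {1,10}:  v_{1} + v_{10} = v_{6} + v_{9} ; sig = (2; 1,1)
  • {2,4}:  v_{2} + v_{4} = v_{5} + v_{7} ; sig = (2; 1,1)
  • {4,10}:  v_{4} + v_{10} = v_{3} + v_{7} ; sig = (2; 1,1)
  • {5,10}:  v_{5} + v_{10} = v_{2} + v_{3} ; sig = (2; 1,1)
  • {9,11}:  v_{9} + v_{11} = v_{1} + v_{2} ; sig = (2; 1,1)
  • {10,11}:  v_{10} + v_{11} = v_{2} + v_{6} ; sig = (2; 1,1)
  • {4,6}:  v_{4} + v_{6} = v_{1} + v_{3} + v_{5} ; sig = (2; 1,1,1)
  • {7,10}:  v_{7} + v_{10} = v_{2} + v_{3} + v_{9} ; sig = (2; 1,1,1)
  • {7,11}:  v_{7} + v_{11} = v_{1} + v_{2} + v_{5} ; sig = (2; 1,1,1)
  • {8,10}:  v_{8} + v_{10} = v_{2} + v_{3} + v_{6} ; sig = (2; 1,1,1)
  • {4,8}:  v_{4} + v_{8} = v_{1} + v_{3} + 2·v_{5} ; sig = (2; 1,1,2)
  • {4,9}:  v_{4} + v_{9} = v_{1} + v_{3} + 2·v_{7} ; sig = (2; 1,1,2)
  • {4,11}:  v_{4} + v_{11} = v_{1} + 2·v_{5} ; sig = (2; 1,2)
  • {1,2,3}:  v_{1} + v_{2} + v_{3} = 0 ; sig = (3; —)
  • {1,2,8}:  v_{1} + v_{2} + v_{8} = v_{11} ; sig = (3; 1)
  • {1,3,5,7}:  v_{1} + v_{3} + v_{5} + v_{7} = v_{4} ; sig = (4; 1)
  • {2,3,6,9}:  v_{2} + v_{3} + v_{6} + v_{9} = v_{10} ; sig = (4; 1)

Sorted signature multiset PRS(X):
    (2; —)
    (2; —)
    (2; 1)
    (2; 1)
    (2; 1)
    (2; 1)
    (2; 1,1)
    (2; 1,1)
    (2; 1,1)
    (2; 1,1)
    (2; 1,1)
    (2; 1,1)
    (2; 1,1,1)
    (2; 1,1,1)
    (2; 1,1,1)
    (2; 1,1,1)
    (2; 1,1,2)
    (2; 1,1,2)
    (2; 1,2)
    (3; —)
    (3; 1)
    (4; 1)
    (4; 1)


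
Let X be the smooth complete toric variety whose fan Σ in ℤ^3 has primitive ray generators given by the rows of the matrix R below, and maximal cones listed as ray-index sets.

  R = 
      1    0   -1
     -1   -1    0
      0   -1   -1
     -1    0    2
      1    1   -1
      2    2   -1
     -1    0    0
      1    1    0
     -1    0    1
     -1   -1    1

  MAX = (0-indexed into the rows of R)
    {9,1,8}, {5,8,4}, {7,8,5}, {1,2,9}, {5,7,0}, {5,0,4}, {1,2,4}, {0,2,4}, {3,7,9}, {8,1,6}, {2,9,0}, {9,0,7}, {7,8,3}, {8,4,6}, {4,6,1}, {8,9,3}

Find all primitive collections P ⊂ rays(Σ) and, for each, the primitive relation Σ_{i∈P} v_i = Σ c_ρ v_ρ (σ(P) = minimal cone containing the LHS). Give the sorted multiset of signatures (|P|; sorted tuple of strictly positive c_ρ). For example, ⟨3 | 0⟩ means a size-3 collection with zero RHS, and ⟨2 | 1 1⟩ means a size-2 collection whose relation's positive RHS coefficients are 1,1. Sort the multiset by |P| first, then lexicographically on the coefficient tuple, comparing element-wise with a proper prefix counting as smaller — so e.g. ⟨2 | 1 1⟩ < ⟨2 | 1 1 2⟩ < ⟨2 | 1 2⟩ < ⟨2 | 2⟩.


The 23 primitive collections of Σ (r=10, n=3):

  {0,8}:  v_{0} + v_{8} = 0  so sig = ⟨2 | 0⟩
  {1,7}:  v_{1} + v_{7} = 0  so sig = ⟨2 | 0⟩
  {4,9}:  v_{4} + v_{9} = 0  so sig = ⟨2 | 0⟩
  {0,1}:  v_{0} + v_{1} = v_{2}  so sig = ⟨2 | 1⟩
  {1,5}:  v_{1} + v_{5} = v_{4}  so sig = ⟨2 | 1⟩
  {2,3}:  v_{2} + v_{3} = v_{9}  so sig = ⟨2 | 1⟩
  {2,7}:  v_{2} + v_{7} = v_{0}  so sig = ⟨2 | 1⟩
  {2,8}:  v_{2} + v_{8} = v_{1}  so sig = ⟨2 | 1⟩
  {4,7}:  v_{4} + v_{7} = v_{5}  so sig = ⟨2 | 1⟩
  {5,9}:  v_{5} + v_{9} = v_{7}  so sig = ⟨2 | 1⟩
  {0,3}:  v_{0} + v_{3} = v_{7} + v_{9}  so sig = ⟨2 | 1 1⟩
  {0,6}:  v_{0} + v_{6} = v_{1} + v_{4}  so sig = ⟨2 | 1 1⟩
  {1,3}:  v_{1} + v_{3} = v_{8} + v_{9}  so sig = ⟨2 | 1 1⟩
  {2,5}:  v_{2} + v_{5} = v_{0} + v_{4}  so sig = ⟨2 | 1 1⟩
  {3,4}:  v_{3} + v_{4} = v_{7} + v_{8}  so sig = ⟨2 | 1 1⟩
  {6,7}:  v_{6} + v_{7} = v_{4} + v_{8}  so sig = ⟨2 | 1 1⟩
  {6,9}:  v_{6} + v_{9} = v_{1} + v_{8}  so sig = ⟨2 | 1 1⟩
  {2,6}:  v_{2} + v_{6} = 2·v_{1} + v_{4}  so sig = ⟨2 | 1 2⟩
  {3,5}:  v_{3} + v_{5} = 2·v_{7} + v_{8}  so sig = ⟨2 | 1 2⟩
  {5,6}:  v_{5} + v_{6} = 2·v_{4} + v_{8}  so sig = ⟨2 | 1 2⟩
  {3,6}:  v_{3} + v_{6} = 2·v_{8}  so sig = ⟨2 | 2⟩
  {1,4,8}:  v_{1} + v_{4} + v_{8} = v_{6}  so sig = ⟨3 | 1⟩
  {7,8,9}:  v_{7} + v_{8} + v_{9} = v_{3}  so sig = ⟨3 | 1⟩

Hence PRS(X_Σ) =
[⟨2 | 0⟩, ⟨2 | 0⟩, ⟨2 | 0⟩, ⟨2 | 1⟩, ⟨2 | 1⟩, ⟨2 | 1⟩, ⟨2 | 1⟩, ⟨2 | 1⟩, ⟨2 | 1⟩, ⟨2 | 1⟩, ⟨2 | 1 1⟩, ⟨2 | 1 1⟩, ⟨2 | 1 1⟩, ⟨2 | 1 1⟩, ⟨2 | 1 1⟩, ⟨2 | 1 1⟩, ⟨2 | 1 1⟩, ⟨2 | 1 2⟩, ⟨2 | 1 2⟩, ⟨2 | 1 2⟩, ⟨2 | 2⟩, ⟨3 | 1⟩, ⟨3 | 1⟩]


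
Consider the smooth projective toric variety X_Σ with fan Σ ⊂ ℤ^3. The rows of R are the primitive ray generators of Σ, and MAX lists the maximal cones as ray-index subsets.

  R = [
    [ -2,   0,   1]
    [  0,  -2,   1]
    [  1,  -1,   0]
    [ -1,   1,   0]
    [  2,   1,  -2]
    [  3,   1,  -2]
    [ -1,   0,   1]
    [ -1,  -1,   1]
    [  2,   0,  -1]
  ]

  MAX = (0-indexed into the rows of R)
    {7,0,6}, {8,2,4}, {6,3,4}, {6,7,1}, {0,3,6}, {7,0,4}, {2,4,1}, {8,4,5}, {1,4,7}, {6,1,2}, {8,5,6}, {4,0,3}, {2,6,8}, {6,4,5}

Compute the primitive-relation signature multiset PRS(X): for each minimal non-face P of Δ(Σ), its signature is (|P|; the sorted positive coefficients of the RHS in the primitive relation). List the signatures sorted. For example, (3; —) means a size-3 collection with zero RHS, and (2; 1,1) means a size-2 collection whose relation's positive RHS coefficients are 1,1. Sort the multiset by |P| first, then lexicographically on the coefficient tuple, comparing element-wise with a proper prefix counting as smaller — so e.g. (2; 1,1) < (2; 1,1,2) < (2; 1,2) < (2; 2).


20 minimal non-faces of Δ(Σ) (on 9 rays):

  P={0,8}:  v_{0} + v_{8} = 0  ⟹  sig = (2; —)
  P={2,3}:  v_{2} + v_{3} = 0  ⟹  sig = (2; —)
  P={0,2}:  v_{0} + v_{2} = v_{7}  ⟹  sig = (2; 1)
  P={1,3}:  v_{1} + v_{3} = v_{7}  ⟹  sig = (2; 1)
  P={2,7}:  v_{2} + v_{7} = v_{1}  ⟹  sig = (2; 1)
  P={3,7}:  v_{3} + v_{7} = v_{0}  ⟹  sig = (2; 1)
  P={5,7}:  v_{5} + v_{7} = v_{8}  ⟹  sig = (2; 1)
  P={7,8}:  v_{7} + v_{8} = v_{2}  ⟹  sig = (2; 1)
  P={0,5}:  v_{0} + v_{5} = v_{4} + v_{6}  ⟹  sig = (2; 1,1)
  P={1,5}:  v_{1} + v_{5} = v_{2} + v_{8}  ⟹  sig = (2; 1,1)
  P={3,8}:  v_{3} + v_{8} = v_{4} + v_{6}  ⟹  sig = (2; 1,1)
  P={0,1}:  v_{0} + v_{1} = 2·v_{7}  ⟹  sig = (2; 2)
  P={1,8}:  v_{1} + v_{8} = 2·v_{2}  ⟹  sig = (2; 2)
  P={2,5}:  v_{2} + v_{5} = 2·v_{8}  ⟹  sig = (2; 2)
  P={3,5}:  v_{3} + v_{5} = 2·v_{4} + 2·v_{6}  ⟹  sig = (2; 2,2)
  P={4,6,7}:  v_{4} + v_{6} + v_{7} = 0  ⟹  sig = (3; —)
  P={0,4,6}:  v_{0} + v_{4} + v_{6} = v_{3}  ⟹  sig = (3; 1)
  P={1,4,6}:  v_{1} + v_{4} + v_{6} = v_{2}  ⟹  sig = (3; 1)
  P={2,4,6}:  v_{2} + v_{4} + v_{6} = v_{8}  ⟹  sig = (3; 1)
  P={4,6,8}:  v_{4} + v_{6} + v_{8} = v_{5}  ⟹  sig = (3; 1)

Hence PRS(X_Σ) =
{ (2; —) ×2,  (2; 1) ×6,  (2; 1,1) ×3,  (2; 2) ×3,  (2; 2,2),  (3; —),  (3; 1) ×4 }


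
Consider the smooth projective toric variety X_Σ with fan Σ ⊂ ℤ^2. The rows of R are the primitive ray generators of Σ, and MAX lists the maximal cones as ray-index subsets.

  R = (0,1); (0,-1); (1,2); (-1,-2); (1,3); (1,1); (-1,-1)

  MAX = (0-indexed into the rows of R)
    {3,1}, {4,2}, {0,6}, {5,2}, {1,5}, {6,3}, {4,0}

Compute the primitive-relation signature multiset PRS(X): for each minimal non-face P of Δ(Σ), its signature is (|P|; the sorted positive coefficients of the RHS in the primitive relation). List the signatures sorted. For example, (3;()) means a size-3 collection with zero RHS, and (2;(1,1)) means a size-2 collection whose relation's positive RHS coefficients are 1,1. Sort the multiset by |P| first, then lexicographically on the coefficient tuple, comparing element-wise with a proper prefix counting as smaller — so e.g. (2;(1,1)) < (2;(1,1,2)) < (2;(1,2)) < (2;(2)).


14 minimal non-faces of Δ(Σ) (on 7 rays):

  P = {0,1}:  v_{0} + v_{1} = 0 — sig = (2;())
  P = {2,3}:  v_{2} + v_{3} = 0 — sig = (2;())
  P = {5,6}:  v_{5} + v_{6} = 0 — sig = (2;())
  P = {0,2}:  v_{0} + v_{2} = v_{4} — sig = (2;(1))
  P = {0,3}:  v_{0} + v_{3} = v_{6} — sig = (2;(1))
  P = {0,5}:  v_{0} + v_{5} = v_{2} — sig = (2;(1))
  P = {1,2}:  v_{1} + v_{2} = v_{5} — sig = (2;(1))
  P = {1,4}:  v_{1} + v_{4} = v_{2} — sig = (2;(1))
  P = {1,6}:  v_{1} + v_{6} = v_{3} — sig = (2;(1))
  P = {2,6}:  v_{2} + v_{6} = v_{0} — sig = (2;(1))
  P = {3,4}:  v_{3} + v_{4} = v_{0} — sig = (2;(1))
  P = {3,5}:  v_{3} + v_{5} = v_{1} — sig = (2;(1))
  P = {4,5}:  v_{4} + v_{5} = 2·v_{2} — sig = (2;(2))
  P = {4,6}:  v_{4} + v_{6} = 2·v_{0} — sig = (2;(2))

Hence PRS(X_Σ) =
[(2;()), (2;()), (2;()), (2;(1)), (2;(1)), (2;(1)), (2;(1)), (2;(1)), (2;(1)), (2;(1)), (2;(1)), (2;(1)), (2;(2)), (2;(2))]


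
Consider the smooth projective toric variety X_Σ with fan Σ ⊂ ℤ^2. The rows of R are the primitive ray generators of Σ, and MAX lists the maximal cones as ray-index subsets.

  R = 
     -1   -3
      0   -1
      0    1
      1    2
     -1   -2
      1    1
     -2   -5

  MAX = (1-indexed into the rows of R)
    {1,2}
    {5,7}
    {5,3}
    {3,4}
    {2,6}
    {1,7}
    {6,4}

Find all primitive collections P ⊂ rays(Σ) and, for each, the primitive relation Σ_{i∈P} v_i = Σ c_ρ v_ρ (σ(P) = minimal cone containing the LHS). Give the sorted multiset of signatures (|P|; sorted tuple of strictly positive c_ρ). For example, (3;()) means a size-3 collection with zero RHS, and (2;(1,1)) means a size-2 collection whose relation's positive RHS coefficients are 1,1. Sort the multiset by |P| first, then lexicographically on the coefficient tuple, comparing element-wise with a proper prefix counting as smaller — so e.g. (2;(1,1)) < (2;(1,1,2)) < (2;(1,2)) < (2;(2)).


14 collections generate NE(X_Σ); each relation:

  P = {2,3}:  v_{2} + v_{3} = 0  →  sig = (2;())
  P = {4,5}:  v_{4} + v_{5} = 0  →  sig = (2;())
  P = {1,3}:  v_{1} + v_{3} = v_{5}  →  sig = (2;(1))
  P = {1,4}:  v_{1} + v_{4} = v_{2}  →  sig = (2;(1))
  P = {1,5}:  v_{1} + v_{5} = v_{7}  →  sig = (2;(1))
  P = {2,4}:  v_{2} + v_{4} = v_{6}  →  sig = (2;(1))
  P = {2,5}:  v_{2} + v_{5} = v_{1}  →  sig = (2;(1))
  P = {3,6}:  v_{3} + v_{6} = v_{4}  →  sig = (2;(1))
  P = {4,7}:  v_{4} + v_{7} = v_{1}  →  sig = (2;(1))
  P = {5,6}:  v_{5} + v_{6} = v_{2}  →  sig = (2;(1))
  P = {6,7}:  v_{6} + v_{7} = v_{1} + v_{2}  →  sig = (2;(1,1))
  P = {1,6}:  v_{1} + v_{6} = 2·v_{2}  →  sig = (2;(2))
  P = {2,7}:  v_{2} + v_{7} = 2·v_{1}  →  sig = (2;(2))
  P = {3,7}:  v_{3} + v_{7} = 2·v_{5}  →  sig = (2;(2))

so the primitive-relation signature multiset is
[(2;()), (2;()), (2;(1)), (2;(1)), (2;(1)), (2;(1)), (2;(1)), (2;(1)), (2;(1)), (2;(1)), (2;(1,1)), (2;(2)), (2;(2)), (2;(2))]


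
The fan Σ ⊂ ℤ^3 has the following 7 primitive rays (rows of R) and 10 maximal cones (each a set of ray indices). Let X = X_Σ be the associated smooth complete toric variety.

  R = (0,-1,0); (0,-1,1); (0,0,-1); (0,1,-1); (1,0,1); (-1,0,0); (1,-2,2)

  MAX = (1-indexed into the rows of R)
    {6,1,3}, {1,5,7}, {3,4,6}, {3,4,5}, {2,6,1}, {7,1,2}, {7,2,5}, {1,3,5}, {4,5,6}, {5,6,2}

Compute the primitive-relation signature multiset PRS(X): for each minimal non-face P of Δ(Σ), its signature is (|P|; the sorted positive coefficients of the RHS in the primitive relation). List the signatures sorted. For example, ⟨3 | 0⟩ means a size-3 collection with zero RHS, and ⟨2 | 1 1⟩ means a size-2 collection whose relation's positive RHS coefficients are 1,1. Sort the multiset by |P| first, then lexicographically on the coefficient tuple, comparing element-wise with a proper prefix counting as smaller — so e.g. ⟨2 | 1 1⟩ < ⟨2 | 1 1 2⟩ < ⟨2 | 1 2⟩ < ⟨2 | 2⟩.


Minimal non-faces — 9 found among 7 rays, 10 max cones:

  P={2,4}:  v_{2} + v_{4} = 0  →  sig = ⟨2 | 0⟩
  P={1,4}:  v_{1} + v_{4} = v_{3}  →  sig = ⟨2 | 1⟩
  P={2,3}:  v_{2} + v_{3} = v_{1}  →  sig = ⟨2 | 1⟩
  P={4,7}:  v_{4} + v_{7} = v_{1} + v_{5}  →  sig = ⟨2 | 1 1⟩
  P={3,7}:  v_{3} + v_{7} = 2·v_{1} + v_{5}  →  sig = ⟨2 | 1 2⟩
  P={6,7}:  v_{6} + v_{7} = 2·v_{2}  →  sig = ⟨2 | 2⟩
  P={3,5,6}:  v_{3} + v_{5} + v_{6} = 0  →  sig = ⟨3 | 0⟩
  P={1,2,5}:  v_{1} + v_{2} + v_{5} = v_{7}  →  sig = ⟨3 | 1⟩
  P={1,5,6}:  v_{1} + v_{5} + v_{6} = v_{2}  →  sig = ⟨3 | 1⟩

Signatures (|P|; sorted positive RHS coefficients), sorted:
    |P|=2: 6 collections, coeffs (), (1), (1), (1,1), (1,2), (2)
    |P|=3: 3 collections, coeffs (), (1), (1)


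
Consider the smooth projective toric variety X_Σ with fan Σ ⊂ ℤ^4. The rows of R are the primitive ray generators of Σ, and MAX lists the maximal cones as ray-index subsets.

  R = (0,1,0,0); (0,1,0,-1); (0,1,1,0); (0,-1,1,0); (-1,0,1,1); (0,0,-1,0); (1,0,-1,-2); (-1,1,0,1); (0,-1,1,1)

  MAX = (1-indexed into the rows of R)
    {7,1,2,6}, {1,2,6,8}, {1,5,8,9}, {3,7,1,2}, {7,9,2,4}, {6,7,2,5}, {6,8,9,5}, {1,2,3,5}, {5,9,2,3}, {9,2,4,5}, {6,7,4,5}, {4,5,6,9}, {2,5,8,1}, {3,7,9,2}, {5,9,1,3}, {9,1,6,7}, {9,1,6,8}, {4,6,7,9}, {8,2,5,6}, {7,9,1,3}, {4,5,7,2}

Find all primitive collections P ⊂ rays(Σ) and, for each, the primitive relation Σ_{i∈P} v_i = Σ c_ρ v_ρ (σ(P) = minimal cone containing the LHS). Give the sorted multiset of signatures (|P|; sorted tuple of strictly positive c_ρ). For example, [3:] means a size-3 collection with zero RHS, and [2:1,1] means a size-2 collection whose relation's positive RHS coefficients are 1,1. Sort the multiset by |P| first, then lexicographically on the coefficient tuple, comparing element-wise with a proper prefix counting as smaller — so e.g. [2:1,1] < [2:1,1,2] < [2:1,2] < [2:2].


14 minimal non-faces of Δ(Σ) (on 9 rays):

  P = {3,6}:  v_{3} + v_{6} = v_{1}  ⟹  sig = [2:1]
  P = {4,8}:  v_{4} + v_{8} = v_{5}  ⟹  sig = [2:1]
  P = {1,4}:  v_{1} + v_{4} = v_{2} + v_{9}  ⟹  sig = [2:1,1]
  P = {7,8}:  v_{7} + v_{8} = v_{2} + v_{6}  ⟹  sig = [2:1,1]
  P = {3,8}:  v_{3} + v_{8} = 2·v_{1} + v_{5}  ⟹  sig = [2:1,2]
  P = {3,4}:  v_{3} + v_{4} = 2·v_{2} + 2·v_{9}  ⟹  sig = [2:2,2]
  P = {2,6,9}:  v_{2} + v_{6} + v_{9} = 0  ⟹  sig = [3:]
  P = {1,2,9}:  v_{1} + v_{2} + v_{9} = v_{3}  ⟹  sig = [3:1]
  P = {1,5,6}:  v_{1} + v_{5} + v_{6} = v_{8}  ⟹  sig = [3:1]
  P = {1,5,7}:  v_{1} + v_{5} + v_{7} = v_{2}  ⟹  sig = [3:1]
  P = {5,7,9}:  v_{5} + v_{7} + v_{9} = v_{4}  ⟹  sig = [3:1]
  P = {2,4,6}:  v_{2} + v_{4} + v_{6} = v_{5} + v_{7}  ⟹  sig = [3:1,1]
  P = {2,8,9}:  v_{2} + v_{8} + v_{9} = v_{1} + v_{5}  ⟹  sig = [3:1,1]
  P = {3,5,7}:  v_{3} + v_{5} + v_{7} = 2·v_{2} + v_{9}  ⟹  sig = [3:1,2]

Hence PRS(X_Σ) =
[[2:1], [2:1], [2:1,1], [2:1,1], [2:1,2], [2:2,2], [3:], [3:1], [3:1], [3:1], [3:1], [3:1,1], [3:1,1], [3:1,2]]


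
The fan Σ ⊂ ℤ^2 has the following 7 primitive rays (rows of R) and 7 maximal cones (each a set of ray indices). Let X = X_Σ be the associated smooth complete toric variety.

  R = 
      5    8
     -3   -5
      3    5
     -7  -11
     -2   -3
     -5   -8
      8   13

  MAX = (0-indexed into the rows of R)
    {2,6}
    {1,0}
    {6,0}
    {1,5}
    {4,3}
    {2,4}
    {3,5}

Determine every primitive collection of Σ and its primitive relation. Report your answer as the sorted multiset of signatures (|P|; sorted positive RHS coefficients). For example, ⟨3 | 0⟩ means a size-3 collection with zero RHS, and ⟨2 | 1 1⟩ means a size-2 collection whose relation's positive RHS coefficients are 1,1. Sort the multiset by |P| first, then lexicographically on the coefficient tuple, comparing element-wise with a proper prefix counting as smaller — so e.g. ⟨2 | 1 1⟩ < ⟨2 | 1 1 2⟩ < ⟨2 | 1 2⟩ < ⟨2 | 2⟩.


14 collections generate NE(X_Σ); each relation:

  P={0,5}:  v_{0} + v_{5} = 0 — sig = ⟨2 | 0⟩
  P={1,2}:  v_{1} + v_{2} = 0 — sig = ⟨2 | 0⟩
  P={0,2}:  v_{0} + v_{2} = v_{6} — sig = ⟨2 | 1⟩
  P={0,3}:  v_{0} + v_{3} = v_{4} — sig = ⟨2 | 1⟩
  P={0,4}:  v_{0} + v_{4} = v_{2} — sig = ⟨2 | 1⟩
  P={1,4}:  v_{1} + v_{4} = v_{5} — sig = ⟨2 | 1⟩
  P={1,6}:  v_{1} + v_{6} = v_{0} — sig = ⟨2 | 1⟩
  P={2,5}:  v_{2} + v_{5} = v_{4} — sig = ⟨2 | 1⟩
  P={4,5}:  v_{4} + v_{5} = v_{3} — sig = ⟨2 | 1⟩
  P={5,6}:  v_{5} + v_{6} = v_{2} — sig = ⟨2 | 1⟩
  P={3,6}:  v_{3} + v_{6} = v_{2} + v_{4} — sig = ⟨2 | 1 1⟩
  P={1,3}:  v_{1} + v_{3} = 2·v_{5} — sig = ⟨2 | 2⟩
  P={2,3}:  v_{2} + v_{3} = 2·v_{4} — sig = ⟨2 | 2⟩
  P={4,6}:  v_{4} + v_{6} = 2·v_{2} — sig = ⟨2 | 2⟩

Hence PRS(X_Σ) =
    |P|=2: 14 collections, coeffs (), (), (1), (1), (1), (1), (1), (1), (1), (1), (1,1), (2), (2), (2)


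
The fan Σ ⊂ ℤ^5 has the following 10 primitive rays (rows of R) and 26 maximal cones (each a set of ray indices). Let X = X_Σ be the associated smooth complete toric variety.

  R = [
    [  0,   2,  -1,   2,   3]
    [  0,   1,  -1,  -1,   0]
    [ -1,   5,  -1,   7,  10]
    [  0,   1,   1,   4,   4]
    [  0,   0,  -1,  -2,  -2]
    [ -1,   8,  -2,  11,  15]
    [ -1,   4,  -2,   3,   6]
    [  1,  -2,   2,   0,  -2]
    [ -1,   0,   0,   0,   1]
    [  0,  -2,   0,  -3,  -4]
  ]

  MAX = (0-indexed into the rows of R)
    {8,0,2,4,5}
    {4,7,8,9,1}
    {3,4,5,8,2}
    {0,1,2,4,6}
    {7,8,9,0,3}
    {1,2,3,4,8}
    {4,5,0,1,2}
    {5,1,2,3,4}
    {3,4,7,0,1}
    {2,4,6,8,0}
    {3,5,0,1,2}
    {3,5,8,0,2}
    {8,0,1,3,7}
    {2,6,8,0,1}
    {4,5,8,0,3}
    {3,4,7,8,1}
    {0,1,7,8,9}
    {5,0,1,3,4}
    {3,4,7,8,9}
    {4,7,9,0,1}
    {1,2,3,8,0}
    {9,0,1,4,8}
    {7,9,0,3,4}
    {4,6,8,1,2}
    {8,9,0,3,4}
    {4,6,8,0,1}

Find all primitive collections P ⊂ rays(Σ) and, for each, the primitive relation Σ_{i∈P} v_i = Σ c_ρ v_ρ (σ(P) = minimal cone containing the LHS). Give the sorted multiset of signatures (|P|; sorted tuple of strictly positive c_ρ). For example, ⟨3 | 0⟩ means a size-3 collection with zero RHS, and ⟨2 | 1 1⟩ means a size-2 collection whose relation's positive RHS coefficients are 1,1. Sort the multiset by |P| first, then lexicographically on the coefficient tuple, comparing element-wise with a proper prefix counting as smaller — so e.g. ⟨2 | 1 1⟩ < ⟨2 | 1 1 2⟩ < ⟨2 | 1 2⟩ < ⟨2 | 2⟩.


Minimal non-faces — 14 found among 10 rays, 26 max cones:

  {3,6}:  v_{3} + v_{6} = v_{2} ; sig = ⟨2 | 1⟩
  {6,7}:  v_{6} + v_{7} = v_{1} + v_{3} ; sig = ⟨2 | 1 1⟩
  {6,9}:  v_{6} + v_{9} = v_{0} + v_{4} + v_{8} ; sig = ⟨2 | 1 1 1⟩
  {2,9}:  v_{2} + v_{9} = v_{0} + v_{3} + v_{4} + v_{8} ; sig = ⟨2 | 1 1 1 1⟩
  {5,7}:  v_{5} + v_{7} = v_{0} + v_{1} + 3·v_{3} + v_{4} ; sig = ⟨2 | 1 1 1 3⟩
  {5,6}:  v_{5} + v_{6} = v_{0} + 2·v_{2} + v_{4} ; sig = ⟨2 | 1 1 2⟩
  {2,7}:  v_{2} + v_{7} = v_{1} + 2·v_{3} ; sig = ⟨2 | 1 2⟩
  {5,9}:  v_{5} + v_{9} = 2·v_{0} + 2·v_{3} + 2·v_{4} + v_{8} ; sig = ⟨2 | 1 2 2 2⟩
  {1,3,9}:  v_{1} + v_{3} + v_{9} = 0 ; sig = ⟨3 | 0⟩
  {1,5,8}:  v_{1} + v_{5} + v_{8} = v_{2} + v_{6} ; sig = ⟨3 | 1 1⟩
  {0,4,7,8}:  v_{0} + v_{4} + v_{7} + v_{8} = 0 ; sig = ⟨4 | 0⟩
  {0,2,3,4}:  v_{0} + v_{2} + v_{3} + v_{4} = v_{5} ; sig = ⟨4 | 1⟩
  {0,1,3,4,8}:  v_{0} + v_{1} + v_{3} + v_{4} + v_{8} = v_{6} ; sig = ⟨5 | 1⟩
  {0,1,2,4,8}:  v_{0} + v_{1} + v_{2} + v_{4} + v_{8} = 2·v_{6} ; sig = ⟨5 | 2⟩

Hence PRS(X_Σ) =
{ ⟨2 | 1⟩,  ⟨2 | 1 1⟩,  ⟨2 | 1 1 1⟩,  ⟨2 | 1 1 1 1⟩,  ⟨2 | 1 1 1 3⟩,  ⟨2 | 1 1 2⟩,  ⟨2 | 1 2⟩,  ⟨2 | 1 2 2 2⟩,  ⟨3 | 0⟩,  ⟨3 | 1 1⟩,  ⟨4 | 0⟩,  ⟨4 | 1⟩,  ⟨5 | 1⟩,  ⟨5 | 2⟩ }


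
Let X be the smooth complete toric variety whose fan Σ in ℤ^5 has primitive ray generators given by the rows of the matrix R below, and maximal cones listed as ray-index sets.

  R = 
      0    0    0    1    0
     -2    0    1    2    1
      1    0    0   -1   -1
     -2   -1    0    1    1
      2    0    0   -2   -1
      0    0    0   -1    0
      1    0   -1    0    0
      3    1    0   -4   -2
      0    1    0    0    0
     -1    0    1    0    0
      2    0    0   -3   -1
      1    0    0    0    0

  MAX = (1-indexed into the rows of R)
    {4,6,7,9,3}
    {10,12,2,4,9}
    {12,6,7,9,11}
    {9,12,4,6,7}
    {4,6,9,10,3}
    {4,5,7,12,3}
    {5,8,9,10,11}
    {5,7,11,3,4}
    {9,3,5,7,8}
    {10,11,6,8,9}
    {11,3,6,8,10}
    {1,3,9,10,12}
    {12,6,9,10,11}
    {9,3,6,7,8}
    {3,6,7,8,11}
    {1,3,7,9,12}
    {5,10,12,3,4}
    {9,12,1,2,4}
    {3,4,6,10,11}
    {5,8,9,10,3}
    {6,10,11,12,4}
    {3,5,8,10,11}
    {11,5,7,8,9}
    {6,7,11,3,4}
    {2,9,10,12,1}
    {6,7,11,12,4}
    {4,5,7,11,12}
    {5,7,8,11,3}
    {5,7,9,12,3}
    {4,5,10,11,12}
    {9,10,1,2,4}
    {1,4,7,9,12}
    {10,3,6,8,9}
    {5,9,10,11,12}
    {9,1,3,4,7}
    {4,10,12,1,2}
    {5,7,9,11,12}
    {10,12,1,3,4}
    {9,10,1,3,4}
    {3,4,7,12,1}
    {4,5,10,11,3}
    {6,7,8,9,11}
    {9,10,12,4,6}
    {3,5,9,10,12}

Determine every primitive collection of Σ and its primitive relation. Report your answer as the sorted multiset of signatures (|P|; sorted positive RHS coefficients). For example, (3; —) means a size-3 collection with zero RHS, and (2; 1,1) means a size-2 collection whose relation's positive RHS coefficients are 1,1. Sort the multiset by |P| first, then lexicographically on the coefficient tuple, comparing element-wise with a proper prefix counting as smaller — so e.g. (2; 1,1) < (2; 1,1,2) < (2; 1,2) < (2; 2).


Σ has 21 primitive collections:

  • {1,6}:  v_{1} + v_{6} = 0  ⟹  sig = (2; —)
  • {7,10}:  v_{7} + v_{10} = 0  ⟹  sig = (2; —)
  • {1,11}:  v_{1} + v_{11} = v_{5}  ⟹  sig = (2; 1)
  • {5,6}:  v_{5} + v_{6} = v_{11}  ⟹  sig = (2; 1)
  • {1,5}:  v_{1} + v_{5} = v_{3} + v_{12}  ⟹  sig = (2; 1,1)
  • {2,3}:  v_{2} + v_{3} = v_{1} + v_{10}  ⟹  sig = (2; 1,1)
  • {2,5}:  v_{2} + v_{5} = v_{10} + v_{12}  ⟹  sig = (2; 1,1)
  • {1,8}:  v_{1} + v_{8} = v_{3} + v_{5} + v_{9}  ⟹  sig = (2; 1,1,1)
  • {2,8}:  v_{2} + v_{8} = v_{5} + v_{9} + v_{10}  ⟹  sig = (2; 1,1,1)
  • {2,11}:  v_{2} + v_{11} = v_{6} + v_{10} + v_{12}  ⟹  sig = (2; 1,1,1)
  • {2,6}:  v_{2} + v_{6} = v_{4} + v_{9} + v_{10} + v_{12}  ⟹  sig = (2; 1,1,1,1)
  • {2,7}:  v_{2} + v_{7} = v_{1} + v_{4} + v_{9} + v_{12}  ⟹  sig = (2; 1,1,1,1)
  • {4,8}:  v_{4} + v_{8} = v_{3} + 2·v_{6}  ⟹  sig = (2; 1,2)
  • {8,12}:  v_{8} + v_{12} = 2·v_{5} + v_{9}  ⟹  sig = (2; 1,2)
  • {3,6,12}:  v_{3} + v_{6} + v_{12} = v_{5}  ⟹  sig = (3; 1)
  • {3,9,11}:  v_{3} + v_{9} + v_{11} = v_{8}  ⟹  sig = (3; 1)
  • {4,5,9}:  v_{4} + v_{5} + v_{9} = v_{6}  ⟹  sig = (3; 1)
  • {3,11,12}:  v_{3} + v_{11} + v_{12} = 2·v_{5}  ⟹  sig = (3; 2)
  • {4,9,11}:  v_{4} + v_{9} + v_{11} = 2·v_{6}  ⟹  sig = (3; 2)
  • {3,4,9,12}:  v_{3} + v_{4} + v_{9} + v_{12} = 0  ⟹  sig = (4; —)
  • {1,4,9,10,12}:  v_{1} + v_{4} + v_{9} + v_{10} + v_{12} = v_{2}  ⟹  sig = (5; 1)

Signatures (|P|; sorted positive RHS coefficients), sorted:
{ (2; —) ×2,  (2; 1) ×2,  (2; 1,1) ×3,  (2; 1,1,1) ×3,  (2; 1,1,1,1) ×2,  (2; 1,2) ×2,  (3; 1) ×3,  (3; 2) ×2,  (4; —),  (5; 1) }


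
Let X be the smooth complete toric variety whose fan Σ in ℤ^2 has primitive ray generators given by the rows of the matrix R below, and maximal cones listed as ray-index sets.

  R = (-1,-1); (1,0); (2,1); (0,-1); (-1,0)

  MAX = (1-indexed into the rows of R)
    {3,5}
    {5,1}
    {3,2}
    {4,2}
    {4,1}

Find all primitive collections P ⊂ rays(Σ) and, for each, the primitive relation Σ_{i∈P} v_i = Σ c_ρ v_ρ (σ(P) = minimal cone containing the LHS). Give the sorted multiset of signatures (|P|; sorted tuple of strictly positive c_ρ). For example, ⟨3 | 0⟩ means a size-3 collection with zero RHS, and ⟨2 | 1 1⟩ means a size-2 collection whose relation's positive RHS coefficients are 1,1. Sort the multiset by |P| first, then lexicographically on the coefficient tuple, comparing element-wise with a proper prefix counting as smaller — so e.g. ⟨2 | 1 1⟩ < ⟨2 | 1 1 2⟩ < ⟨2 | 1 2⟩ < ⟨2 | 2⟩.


Δ(Σ) — 5 vertices, 5 min non-faces:

  • {2,5}:  v_{2} + v_{5} = 0  →  sig = ⟨2 | 0⟩
  • {1,2}:  v_{1} + v_{2} = v_{4}  →  sig = ⟨2 | 1⟩
  • {1,3}:  v_{1} + v_{3} = v_{2}  →  sig = ⟨2 | 1⟩
  • {4,5}:  v_{4} + v_{5} = v_{1}  →  sig = ⟨2 | 1⟩
  • {3,4}:  v_{3} + v_{4} = 2·v_{2}  →  sig = ⟨2 | 2⟩

so the primitive-relation signature multiset is
    ⟨2 | 0⟩
    ⟨2 | 1⟩
    ⟨2 | 1⟩
    ⟨2 | 1⟩
    ⟨2 | 2⟩


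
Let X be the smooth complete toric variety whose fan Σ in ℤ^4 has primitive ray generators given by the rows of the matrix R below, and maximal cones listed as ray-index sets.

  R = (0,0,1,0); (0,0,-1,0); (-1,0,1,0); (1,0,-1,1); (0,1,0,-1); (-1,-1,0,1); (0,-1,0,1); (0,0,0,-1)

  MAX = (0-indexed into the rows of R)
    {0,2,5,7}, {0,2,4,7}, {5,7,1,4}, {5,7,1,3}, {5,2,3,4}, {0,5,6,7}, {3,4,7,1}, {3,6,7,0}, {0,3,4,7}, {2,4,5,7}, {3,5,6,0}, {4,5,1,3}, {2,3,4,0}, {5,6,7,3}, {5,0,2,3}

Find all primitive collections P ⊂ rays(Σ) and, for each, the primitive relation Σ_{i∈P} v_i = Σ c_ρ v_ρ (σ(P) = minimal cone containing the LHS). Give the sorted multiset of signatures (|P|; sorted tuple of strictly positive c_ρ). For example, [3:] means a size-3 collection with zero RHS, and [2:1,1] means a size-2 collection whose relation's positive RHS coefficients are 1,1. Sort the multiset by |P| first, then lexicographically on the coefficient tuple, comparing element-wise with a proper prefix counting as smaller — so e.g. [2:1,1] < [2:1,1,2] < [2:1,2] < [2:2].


|primitive collections| = 9. Relations:

  P={0,1}:  v_{0} + v_{1} = 0 ; sig = [2:]
  P={4,6}:  v_{4} + v_{6} = 0 ; sig = [2:]
  P={1,2}:  v_{1} + v_{2} = v_{4} + v_{5} ; sig = [2:1,1]
  P={2,6}:  v_{2} + v_{6} = v_{0} + v_{5} ; sig = [2:1,1]
  P={1,6}:  v_{1} + v_{6} = v_{3} + v_{5} + v_{7} ; sig = [2:1,1,1]
  P={2,3,7}:  v_{2} + v_{3} + v_{7} = 0 ; sig = [3:]
  P={0,4,5}:  v_{0} + v_{4} + v_{5} = v_{2} ; sig = [3:1]
  P={0,3,5,7}:  v_{0} + v_{3} + v_{5} + v_{7} = v_{6} ; sig = [4:1]
  P={3,4,5,7}:  v_{3} + v_{4} + v_{5} + v_{7} = v_{1} ; sig = [4:1]

Hence PRS(X_Σ) =
    [2:]
    [2:]
    [2:1,1]
    [2:1,1]
    [2:1,1,1]
    [3:]
    [3:1]
    [4:1]
    [4:1]


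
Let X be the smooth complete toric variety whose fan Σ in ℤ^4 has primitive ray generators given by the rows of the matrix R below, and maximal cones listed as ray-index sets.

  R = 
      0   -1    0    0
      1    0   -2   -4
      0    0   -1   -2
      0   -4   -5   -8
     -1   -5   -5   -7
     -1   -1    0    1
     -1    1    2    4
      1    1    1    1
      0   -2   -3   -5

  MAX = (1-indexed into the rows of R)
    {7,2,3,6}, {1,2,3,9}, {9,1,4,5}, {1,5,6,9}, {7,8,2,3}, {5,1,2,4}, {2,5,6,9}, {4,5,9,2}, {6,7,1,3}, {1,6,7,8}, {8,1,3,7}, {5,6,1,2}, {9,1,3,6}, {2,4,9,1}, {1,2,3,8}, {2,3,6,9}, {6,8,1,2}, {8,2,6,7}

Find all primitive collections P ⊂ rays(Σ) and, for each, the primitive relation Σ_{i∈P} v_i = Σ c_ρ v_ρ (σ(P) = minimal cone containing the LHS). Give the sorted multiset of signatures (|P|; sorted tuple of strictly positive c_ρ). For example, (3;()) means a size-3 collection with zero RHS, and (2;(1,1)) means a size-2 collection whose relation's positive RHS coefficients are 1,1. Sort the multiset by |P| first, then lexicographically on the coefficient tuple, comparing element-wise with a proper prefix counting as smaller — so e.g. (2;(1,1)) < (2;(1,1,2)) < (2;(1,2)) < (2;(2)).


Primitive collections (14):

  {4,6}:  v_{4} + v_{6} = v_{5}  ⟹  sig = (2;(1))
  {4,7}:  v_{4} + v_{7} = v_{6} + v_{9}  ⟹  sig = (2;(1,1))
  {7,9}:  v_{7} + v_{9} = v_{3} + v_{6}  ⟹  sig = (2;(1,1))
  {8,9}:  v_{8} + v_{9} = v_{1} + v_{2}  ⟹  sig = (2;(1,1))
  {3,5}:  v_{3} + v_{5} = v_{6} + 2·v_{9}  ⟹  sig = (2;(1,2))
  {5,7}:  v_{5} + v_{7} = 2·v_{6} + v_{9}  ⟹  sig = (2;(1,2))
  {4,8}:  v_{4} + v_{8} = 2·v_{1} + 2·v_{2} + v_{6}  ⟹  sig = (2;(1,2,2))
  {3,4}:  v_{3} + v_{4} = 2·v_{9}  ⟹  sig = (2;(2))
  {5,8}:  v_{5} + v_{8} = 2·v_{1} + 2·v_{2} + 2·v_{6}  ⟹  sig = (2;(2,2,2))
  {1,2,7}:  v_{1} + v_{2} + v_{7} = 0  ⟹  sig = (3;())
  {3,6,8}:  v_{3} + v_{6} + v_{8} = 0  ⟹  sig = (3;())
  {1,2,3,6}:  v_{1} + v_{2} + v_{3} + v_{6} = v_{9}  ⟹  sig = (4;(1))
  {1,2,6,9}:  v_{1} + v_{2} + v_{6} + v_{9} = v_{4}  ⟹  sig = (4;(1))
  {1,2,5,9}:  v_{1} + v_{2} + v_{5} + v_{9} = 2·v_{4}  ⟹  sig = (4;(2))

Signatures (|P|; sorted positive RHS coefficients), sorted:
{ (2;(1)),  (2;(1,1)) ×3,  (2;(1,2)) ×2,  (2;(1,2,2)),  (2;(2)),  (2;(2,2,2)),  (3;()) ×2,  (4;(1)) ×2,  (4;(2)) }


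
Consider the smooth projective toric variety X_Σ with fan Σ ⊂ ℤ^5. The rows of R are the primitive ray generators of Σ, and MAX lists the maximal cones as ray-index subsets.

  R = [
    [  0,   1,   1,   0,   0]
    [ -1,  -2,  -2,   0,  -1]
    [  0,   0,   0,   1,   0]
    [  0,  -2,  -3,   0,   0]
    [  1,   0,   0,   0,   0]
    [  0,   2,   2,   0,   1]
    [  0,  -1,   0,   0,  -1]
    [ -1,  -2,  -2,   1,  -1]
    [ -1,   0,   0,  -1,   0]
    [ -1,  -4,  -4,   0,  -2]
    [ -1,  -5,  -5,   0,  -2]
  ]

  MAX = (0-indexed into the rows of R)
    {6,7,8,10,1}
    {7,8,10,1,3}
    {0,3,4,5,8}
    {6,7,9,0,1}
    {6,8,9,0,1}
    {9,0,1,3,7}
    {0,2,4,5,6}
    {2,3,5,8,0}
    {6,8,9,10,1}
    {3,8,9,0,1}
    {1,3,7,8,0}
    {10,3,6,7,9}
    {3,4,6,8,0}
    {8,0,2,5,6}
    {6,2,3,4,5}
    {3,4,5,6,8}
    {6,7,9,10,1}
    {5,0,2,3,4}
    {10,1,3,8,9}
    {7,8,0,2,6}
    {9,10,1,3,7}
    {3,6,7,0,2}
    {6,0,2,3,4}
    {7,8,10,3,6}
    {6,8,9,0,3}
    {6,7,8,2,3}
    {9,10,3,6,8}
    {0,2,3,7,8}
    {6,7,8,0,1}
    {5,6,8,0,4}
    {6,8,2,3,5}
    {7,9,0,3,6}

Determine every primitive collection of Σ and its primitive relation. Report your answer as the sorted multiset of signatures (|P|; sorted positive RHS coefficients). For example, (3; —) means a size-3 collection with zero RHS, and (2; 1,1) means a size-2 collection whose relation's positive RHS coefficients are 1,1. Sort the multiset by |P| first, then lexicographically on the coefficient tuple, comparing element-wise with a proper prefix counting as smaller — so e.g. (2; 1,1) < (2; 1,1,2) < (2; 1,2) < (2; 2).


18 collections generate NE(X_Σ); each relation:

  {0,10}:  v_{0} + v_{10} = v_{9} — sig = (2; 1)
  {1,2}:  v_{1} + v_{2} = v_{7} — sig = (2; 1)
  {5,9}:  v_{5} + v_{9} = v_{1} — sig = (2; 1)
  {1,5}:  v_{1} + v_{5} = v_{2} + v_{8} — sig = (2; 1,1)
  {1,4}:  v_{1} + v_{4} = v_{0} + v_{3} + v_{6} — sig = (2; 1,1,1)
  {2,10}:  v_{2} + v_{10} = v_{3} + v_{6} + v_{7} — sig = (2; 1,1,1)
  {2,9}:  v_{2} + v_{9} = v_{0} + v_{3} + v_{6} + v_{7} — sig = (2; 1,1,1,1)
  {4,7}:  v_{4} + v_{7} = v_{0} + v_{2} + v_{3} + v_{6} — sig = (2; 1,1,1,1)
  {5,10}:  v_{5} + v_{10} = v_{2} + v_{3} + v_{6} + v_{8} — sig = (2; 1,1,1,1)
  {5,7}:  v_{5} + v_{7} = 2·v_{2} + v_{8} — sig = (2; 1,2)
  {4,10}:  v_{4} + v_{10} = v_{0} + 2·v_{3} + 2·v_{6} — sig = (2; 1,2,2)
  {4,9}:  v_{4} + v_{9} = 2·v_{0} + 2·v_{3} + 2·v_{6} — sig = (2; 2,2,2)
  {2,4,8}:  v_{2} + v_{4} + v_{8} = 0 — sig = (3; —)
  {1,3,6}:  v_{1} + v_{3} + v_{6} = v_{10} — sig = (3; 1)
  {7,8,9}:  v_{7} + v_{8} + v_{9} = 3·v_{1} — sig = (3; 3)
  {0,3,5,6}:  v_{0} + v_{3} + v_{5} + v_{6} = 0 — sig = (4; —)
  {0,2,3,6,8}:  v_{0} + v_{2} + v_{3} + v_{6} + v_{8} = v_{1} — sig = (5; 1)
  {0,3,6,7,8}:  v_{0} + v_{3} + v_{6} + v_{7} + v_{8} = 2·v_{1} — sig = (5; 2)

Sorted signature multiset PRS(X):
[(2; 1), (2; 1), (2; 1), (2; 1,1), (2; 1,1,1), (2; 1,1,1), (2; 1,1,1,1), (2; 1,1,1,1), (2; 1,1,1,1), (2; 1,2), (2; 1,2,2), (2; 2,2,2), (3; —), (3; 1), (3; 3), (4; —), (5; 1), (5; 2)]
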